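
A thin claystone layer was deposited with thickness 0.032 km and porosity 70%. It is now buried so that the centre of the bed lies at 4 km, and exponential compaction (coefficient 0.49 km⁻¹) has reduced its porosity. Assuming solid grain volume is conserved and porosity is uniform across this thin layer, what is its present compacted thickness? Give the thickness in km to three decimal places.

Porosity at 4 km: phi = 0.7·exp(−0.49×4) = 0.0986
Solid-volume conservation: h(1−phi) = h₀(1−phi₀) ⇒ h = h₀·(1−phi₀)/(1−phi)
h = 0.032 × (1 − 0.7)/(1 − 0.0986) = 0.032 × 0.3328 = 0.0107 km

0.011 km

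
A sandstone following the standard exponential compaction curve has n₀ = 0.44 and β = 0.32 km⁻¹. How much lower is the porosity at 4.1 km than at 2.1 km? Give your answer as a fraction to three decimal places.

n(2.1) = 0.44·e^(−0.32×2.1) = 0.2247
n(4.1) = 0.44·e^(−0.32×4.1) = 0.1185
Δn = 0.2247 − 0.1185 = 0.1062

0.106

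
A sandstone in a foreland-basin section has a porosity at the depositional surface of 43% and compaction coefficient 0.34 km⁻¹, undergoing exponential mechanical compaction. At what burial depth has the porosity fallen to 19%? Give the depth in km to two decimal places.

Invert Athy's law: Z = ln(n₀/n) / k
Z = ln(0.43/0.19) / 0.34 = ln(2.263) / 0.34 = 0.8168 / 0.34 = 2.402 km

2.40 km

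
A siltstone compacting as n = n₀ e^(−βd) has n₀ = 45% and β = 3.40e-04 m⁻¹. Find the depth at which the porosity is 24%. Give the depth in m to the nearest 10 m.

Working in km (1 km = 1000 m; β in km⁻¹ = β in m⁻¹ × 1000):
Invert Athy's law: d = ln(n₀/n) / β
d = ln(0.45/0.24) / 0.34 = ln(1.875) / 0.34 = 0.6286 / 0.34 = 1.849 km

1850 m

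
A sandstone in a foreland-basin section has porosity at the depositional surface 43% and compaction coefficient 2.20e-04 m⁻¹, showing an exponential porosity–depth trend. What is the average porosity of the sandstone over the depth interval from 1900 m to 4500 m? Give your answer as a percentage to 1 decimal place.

21.6%

Working in km (1 km = 1000 m; k in km⁻¹ = k in m⁻¹ × 1000):
⟨φ⟩ = (1/(Z₂−Z₁)) ∫ φ₀ e^(−kZ) dZ = φ₀·(e^(−k·Z₁) − e^(−k·Z₂)) / (k·(Z₂−Z₁))
e^(−0.22×1.9) = 0.6584; e^(−0.22×4.5) = 0.3716
⟨φ⟩ = 0.43 × (0.6584 − 0.3716) / (0.22 × 2.6) = 0.43 × 0.5014 = 0.2156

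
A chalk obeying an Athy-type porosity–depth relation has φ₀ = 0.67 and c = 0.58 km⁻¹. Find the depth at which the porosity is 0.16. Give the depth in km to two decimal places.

2.47 km

Invert Athy's law: z = ln(φ₀/φ) / c
z = ln(0.67/0.16) / 0.58 = ln(4.188) / 0.58 = 1.4321 / 0.58 = 2.469 km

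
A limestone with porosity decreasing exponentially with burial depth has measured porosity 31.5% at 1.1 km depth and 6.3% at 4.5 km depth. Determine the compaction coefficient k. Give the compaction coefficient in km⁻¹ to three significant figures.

Athy: φ(d) = φ₀ e^(−kd) ⇒ φ₁/φ₂ = e^{k(d₂−d₁)} ⇒ k = ln(φ₁/φ₂)/(d₂−d₁)
k = ln(0.315/0.063) / (4.5 − 1.1) = ln(5) / 3.4 = 1.6094 / 3.4 = 0.4734 km⁻¹

0.473 km⁻¹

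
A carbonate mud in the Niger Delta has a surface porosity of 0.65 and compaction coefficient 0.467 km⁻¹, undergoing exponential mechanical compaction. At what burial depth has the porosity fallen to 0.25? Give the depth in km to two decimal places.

2.05 km

Invert Athy's law: Z = ln(φ₀/φ) / k
Z = ln(0.65/0.25) / 0.467 = ln(2.6) / 0.467 = 0.9555 / 0.467 = 2.046 km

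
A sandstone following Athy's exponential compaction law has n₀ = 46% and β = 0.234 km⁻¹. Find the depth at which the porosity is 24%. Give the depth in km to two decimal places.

Invert Athy's law: z = ln(n₀/n) / β
z = ln(0.46/0.24) / 0.234 = ln(1.917) / 0.234 = 0.6506 / 0.234 = 2.780 km

2.78 km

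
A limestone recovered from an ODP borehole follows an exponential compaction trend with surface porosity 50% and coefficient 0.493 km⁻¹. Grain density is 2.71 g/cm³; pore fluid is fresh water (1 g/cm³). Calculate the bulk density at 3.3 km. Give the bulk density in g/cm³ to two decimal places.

2.54 g/cm³

Porosity at depth: phi = 0.5·exp(−0.493×3.3) = 0.5×0.1965 = 0.0983
Bulk density: ρ_b = (1−phi)ρ_g + phi·ρ_f = 0.9017×2.71 + 0.0983×1
       = 2.444 + 0.098 = 2.542 g/cm³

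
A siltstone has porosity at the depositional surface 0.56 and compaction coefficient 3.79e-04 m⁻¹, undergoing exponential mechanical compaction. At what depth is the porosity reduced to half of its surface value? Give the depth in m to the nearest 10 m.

Working in km (1 km = 1000 m; c in km⁻¹ = c in m⁻¹ × 1000):
n/n₀ = 1/2 ⇒ exp(−c·Z) = 1/2 ⇒ Z = ln(2) / c
Z = 0.6931 / 0.379 = 1.829 km

1830 m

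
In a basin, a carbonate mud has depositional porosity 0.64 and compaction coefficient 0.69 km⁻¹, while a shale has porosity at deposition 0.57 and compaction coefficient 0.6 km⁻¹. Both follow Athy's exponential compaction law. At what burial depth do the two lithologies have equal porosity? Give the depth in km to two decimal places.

1.29 km

Set phi₀ₐ e^(−βₐz) = phi₀ᵦ e^(−βᵦz) ⇒ ln(phi₀ₐ/phi₀ᵦ) = (βₐ − βᵦ)·z
z = ln(0.64/0.57) / (0.69 − 0.6) = 0.1158 / 0.09 = 1.287 km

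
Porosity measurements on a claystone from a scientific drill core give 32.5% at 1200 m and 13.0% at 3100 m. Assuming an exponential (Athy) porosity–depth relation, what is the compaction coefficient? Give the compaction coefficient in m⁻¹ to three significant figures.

Working in km (1 km = 1000 m; k in km⁻¹ = k in m⁻¹ × 1000):
Athy: φ(z) = φ₀ e^(−kz) ⇒ φ₁/φ₂ = e^{k(z₂−z₁)} ⇒ k = ln(φ₁/φ₂)/(z₂−z₁)
k = ln(0.325/0.13) / (3.1 − 1.2) = ln(2.5) / 1.9 = 0.9163 / 1.9 = 0.4823 km⁻¹

0.000482 m⁻¹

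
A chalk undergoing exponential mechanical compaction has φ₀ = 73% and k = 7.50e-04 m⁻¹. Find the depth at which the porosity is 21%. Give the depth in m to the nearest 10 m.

1660 m

Working in km (1 km = 1000 m; k in km⁻¹ = k in m⁻¹ × 1000):
Invert Athy's law: d = ln(φ₀/φ) / k
d = ln(0.73/0.21) / 0.75 = ln(3.476) / 0.75 = 1.2459 / 0.75 = 1.661 km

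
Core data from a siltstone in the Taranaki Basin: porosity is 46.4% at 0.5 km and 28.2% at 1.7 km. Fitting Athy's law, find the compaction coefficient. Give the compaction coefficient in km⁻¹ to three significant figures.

Athy: φ(Z) = φ₀ e^(−βZ) ⇒ φ₁/φ₂ = e^{β(Z₂−Z₁)} ⇒ β = ln(φ₁/φ₂)/(Z₂−Z₁)
β = ln(0.464/0.282) / (1.7 − 0.5) = ln(1.645) / 1.2 = 0.4980 / 1.2 = 0.415 km⁻¹

0.415 km⁻¹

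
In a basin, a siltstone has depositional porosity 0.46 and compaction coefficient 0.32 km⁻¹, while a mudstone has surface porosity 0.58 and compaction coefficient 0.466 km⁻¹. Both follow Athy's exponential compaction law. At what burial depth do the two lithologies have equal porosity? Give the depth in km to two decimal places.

1.59 km

Set φ₀ₐ e^(−cₐd) = φ₀ᵦ e^(−cᵦd) ⇒ ln(φ₀ₐ/φ₀ᵦ) = (cₐ − cᵦ)·d
d = ln(0.46/0.58) / (0.32 − 0.466) = -0.2318 / -0.146 = 1.588 km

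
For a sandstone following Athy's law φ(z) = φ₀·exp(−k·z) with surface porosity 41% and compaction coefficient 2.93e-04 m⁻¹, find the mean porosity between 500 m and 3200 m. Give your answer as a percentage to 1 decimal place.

24.5%

Working in km (1 km = 1000 m; k in km⁻¹ = k in m⁻¹ × 1000):
⟨φ⟩ = (1/(z₂−z₁)) ∫ φ₀ e^(−kz) dz = φ₀·(e^(−k·z₁) − e^(−k·z₂)) / (k·(z₂−z₁))
e^(−0.293×0.5) = 0.8637; e^(−0.293×3.2) = 0.3916
⟨φ⟩ = 0.41 × (0.8637 − 0.3916) / (0.293 × 2.7) = 0.41 × 0.5968 = 0.2447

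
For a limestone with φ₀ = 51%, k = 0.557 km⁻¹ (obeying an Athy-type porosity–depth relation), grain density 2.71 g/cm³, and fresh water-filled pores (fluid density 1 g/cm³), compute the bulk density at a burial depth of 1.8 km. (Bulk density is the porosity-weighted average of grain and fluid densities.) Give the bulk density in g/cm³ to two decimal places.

2.39 g/cm³

Porosity at depth: φ = 0.51·exp(−0.557×1.8) = 0.51×0.3669 = 0.1871
Bulk density: ρ_b = (1−φ)ρ_g + φ·ρ_f = 0.8129×2.71 + 0.1871×1
       = 2.203 + 0.187 = 2.390 g/cm³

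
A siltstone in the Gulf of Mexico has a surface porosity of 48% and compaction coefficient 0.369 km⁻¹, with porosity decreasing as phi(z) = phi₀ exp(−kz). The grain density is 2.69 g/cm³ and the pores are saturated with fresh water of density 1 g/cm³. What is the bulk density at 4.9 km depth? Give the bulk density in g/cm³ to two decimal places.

Porosity at depth: phi = 0.48·exp(−0.369×4.9) = 0.48×0.1640 = 0.0787
Bulk density: ρ_b = (1−phi)ρ_g + phi·ρ_f = 0.9213×2.69 + 0.0787×1
       = 2.478 + 0.079 = 2.557 g/cm³

2.56 g/cm³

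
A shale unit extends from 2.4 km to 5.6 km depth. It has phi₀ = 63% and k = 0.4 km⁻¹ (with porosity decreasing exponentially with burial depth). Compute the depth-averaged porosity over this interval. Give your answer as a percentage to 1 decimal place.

13.6%

⟨phi⟩ = (1/(d₂−d₁)) ∫ phi₀ e^(−kd) dd = phi₀·(e^(−k·d₁) − e^(−k·d₂)) / (k·(d₂−d₁))
e^(−0.4×2.4) = 0.3829; e^(−0.4×5.6) = 0.1065
⟨phi⟩ = 0.63 × (0.3829 − 0.1065) / (0.4 × 3.2) = 0.63 × 0.2160 = 0.1361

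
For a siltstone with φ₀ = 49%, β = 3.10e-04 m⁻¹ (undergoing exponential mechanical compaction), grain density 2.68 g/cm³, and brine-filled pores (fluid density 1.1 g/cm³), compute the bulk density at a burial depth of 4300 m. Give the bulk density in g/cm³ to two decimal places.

2.48 g/cm³

Working in km (1 km = 1000 m; β in km⁻¹ = β in m⁻¹ × 1000):
Porosity at depth: φ = 0.49·exp(−0.31×4.3) = 0.49×0.2637 = 0.1292
Bulk density: ρ_b = (1−φ)ρ_g + φ·ρ_f = 0.8708×2.68 + 0.1292×1.1
       = 2.334 + 0.142 = 2.476 g/cm³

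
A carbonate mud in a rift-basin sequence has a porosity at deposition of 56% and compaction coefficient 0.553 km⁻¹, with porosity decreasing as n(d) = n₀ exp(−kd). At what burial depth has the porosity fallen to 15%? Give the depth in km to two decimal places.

2.38 km

Invert Athy's law: d = ln(n₀/n) / k
d = ln(0.56/0.15) / 0.553 = ln(3.733) / 0.553 = 1.3173 / 0.553 = 2.382 km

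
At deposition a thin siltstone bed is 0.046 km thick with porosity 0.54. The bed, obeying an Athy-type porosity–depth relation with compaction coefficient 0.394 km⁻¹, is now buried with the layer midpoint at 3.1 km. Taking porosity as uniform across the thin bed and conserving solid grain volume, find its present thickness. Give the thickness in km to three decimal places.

0.025 km

Porosity at 3.1 km: phi = 0.54·exp(−0.394×3.1) = 0.1592
Solid-volume conservation: h(1−phi) = h₀(1−phi₀) ⇒ h = h₀·(1−phi₀)/(1−phi)
h = 0.046 × (1 − 0.54)/(1 − 0.1592) = 0.046 × 0.5471 = 0.0252 km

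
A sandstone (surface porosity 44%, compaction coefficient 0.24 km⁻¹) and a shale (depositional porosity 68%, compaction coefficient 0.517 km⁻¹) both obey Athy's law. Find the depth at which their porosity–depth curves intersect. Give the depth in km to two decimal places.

Set n₀ₐ e^(−βₐd) = n₀ᵦ e^(−βᵦd) ⇒ ln(n₀ₐ/n₀ᵦ) = (βₐ − βᵦ)·d
d = ln(0.44/0.68) / (0.24 − 0.517) = -0.4353 / -0.277 = 1.572 km

1.57 km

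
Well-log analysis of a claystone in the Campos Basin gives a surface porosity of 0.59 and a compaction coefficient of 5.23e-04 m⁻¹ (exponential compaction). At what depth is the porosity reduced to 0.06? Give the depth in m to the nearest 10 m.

Working in km (1 km = 1000 m; c in km⁻¹ = c in m⁻¹ × 1000):
Invert Athy's law: Z = ln(phi₀/phi) / c
Z = ln(0.59/0.06) / 0.523 = ln(9.833) / 0.523 = 2.2858 / 0.523 = 4.371 km

4370 m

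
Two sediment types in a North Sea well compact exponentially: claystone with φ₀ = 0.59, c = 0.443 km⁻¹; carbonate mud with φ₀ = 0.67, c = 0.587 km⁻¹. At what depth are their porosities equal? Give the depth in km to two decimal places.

Set φ₀ₐ e^(−cₐd) = φ₀ᵦ e^(−cᵦd) ⇒ ln(φ₀ₐ/φ₀ᵦ) = (cₐ − cᵦ)·d
d = ln(0.59/0.67) / (0.443 − 0.587) = -0.1272 / -0.144 = 0.883 km

0.88 km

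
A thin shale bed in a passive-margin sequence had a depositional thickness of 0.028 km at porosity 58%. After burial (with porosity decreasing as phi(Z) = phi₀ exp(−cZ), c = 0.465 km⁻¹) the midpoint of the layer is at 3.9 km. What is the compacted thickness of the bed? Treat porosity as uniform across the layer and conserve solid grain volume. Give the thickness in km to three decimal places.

Porosity at 3.9 km: phi = 0.58·exp(−0.465×3.9) = 0.0946
Solid-volume conservation: h(1−phi) = h₀(1−phi₀) ⇒ h = h₀·(1−phi₀)/(1−phi)
h = 0.028 × (1 − 0.58)/(1 − 0.0946) = 0.028 × 0.4639 = 0.0130 km

0.013 km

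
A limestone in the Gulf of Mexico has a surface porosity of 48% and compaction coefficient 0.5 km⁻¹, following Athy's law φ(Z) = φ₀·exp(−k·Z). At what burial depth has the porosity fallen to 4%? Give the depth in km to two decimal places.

Invert Athy's law: Z = ln(φ₀/φ) / k
Z = ln(0.48/0.04) / 0.5 = ln(12) / 0.5 = 2.4849 / 0.5 = 4.970 km

4.97 km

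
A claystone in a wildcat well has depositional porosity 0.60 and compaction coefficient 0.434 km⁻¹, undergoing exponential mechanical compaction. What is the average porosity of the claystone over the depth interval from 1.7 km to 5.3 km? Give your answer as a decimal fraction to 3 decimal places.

⟨n⟩ = (1/(Z₂−Z₁)) ∫ n₀ e^(−kZ) dZ = n₀·(e^(−k·Z₁) − e^(−k·Z₂)) / (k·(Z₂−Z₁))
e^(−0.434×1.7) = 0.4782; e^(−0.434×5.3) = 0.1002
⟨n⟩ = 0.6 × (0.4782 − 0.1002) / (0.434 × 3.6) = 0.6 × 0.2419 = 0.1451

0.145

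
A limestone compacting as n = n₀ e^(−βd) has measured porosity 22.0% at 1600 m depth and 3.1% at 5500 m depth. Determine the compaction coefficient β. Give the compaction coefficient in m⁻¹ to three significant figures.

Working in km (1 km = 1000 m; β in km⁻¹ = β in m⁻¹ × 1000):
Athy: n(d) = n₀ e^(−βd) ⇒ n₁/n₂ = e^{β(d₂−d₁)} ⇒ β = ln(n₁/n₂)/(d₂−d₁)
β = ln(0.22/0.031) / (5.5 − 1.6) = ln(7.097) / 3.9 = 1.9596 / 3.9 = 0.5025 km⁻¹

0.000502 m⁻¹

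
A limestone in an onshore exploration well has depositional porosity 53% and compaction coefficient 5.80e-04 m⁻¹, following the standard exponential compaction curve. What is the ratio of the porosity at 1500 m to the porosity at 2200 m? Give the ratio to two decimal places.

1.50

Working in km (1 km = 1000 m; c in km⁻¹ = c in m⁻¹ × 1000):
phi(d₁)/phi(d₂) = e^(−c·d₁)/e^(−c·d₂) = e^{c(d₂−d₁)}
= exp(0.58 × 0.7) = exp(0.406) = 1.5008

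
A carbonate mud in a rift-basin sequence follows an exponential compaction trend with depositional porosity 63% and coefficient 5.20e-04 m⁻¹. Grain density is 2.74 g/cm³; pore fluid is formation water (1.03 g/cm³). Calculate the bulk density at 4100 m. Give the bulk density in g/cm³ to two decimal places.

2.61 g/cm³

Working in km (1 km = 1000 m; k in km⁻¹ = k in m⁻¹ × 1000):
Porosity at depth: n = 0.63·exp(−0.52×4.1) = 0.63×0.1186 = 0.0747
Bulk density: ρ_b = (1−n)ρ_g + n·ρ_f = 0.9253×2.74 + 0.0747×1.03
       = 2.535 + 0.077 = 2.612 g/cm³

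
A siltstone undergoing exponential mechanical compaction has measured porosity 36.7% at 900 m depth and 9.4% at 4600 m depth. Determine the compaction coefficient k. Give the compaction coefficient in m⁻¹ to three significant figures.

0.000368 m⁻¹

Working in km (1 km = 1000 m; k in km⁻¹ = k in m⁻¹ × 1000):
Athy: phi(d) = phi₀ e^(−kd) ⇒ phi₁/phi₂ = e^{k(d₂−d₁)} ⇒ k = ln(phi₁/phi₂)/(d₂−d₁)
k = ln(0.367/0.094) / (4.6 − 0.9) = ln(3.904) / 3.7 = 1.3621 / 3.7 = 0.3681 km⁻¹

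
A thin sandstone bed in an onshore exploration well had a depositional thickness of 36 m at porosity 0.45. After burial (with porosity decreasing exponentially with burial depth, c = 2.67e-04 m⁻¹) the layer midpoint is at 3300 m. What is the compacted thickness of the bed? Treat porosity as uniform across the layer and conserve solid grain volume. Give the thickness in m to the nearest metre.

Working in km (1 km = 1000 m; c in km⁻¹ = c in m⁻¹ × 1000):
Porosity at 3.3 km: n = 0.45·exp(−0.267×3.3) = 0.1864
Solid-volume conservation: h(1−n) = h₀(1−n₀) ⇒ h = h₀·(1−n₀)/(1−n)
h = 0.036 × (1 − 0.45)/(1 − 0.1864) = 0.036 × 0.6760 = 0.0243 km

24 m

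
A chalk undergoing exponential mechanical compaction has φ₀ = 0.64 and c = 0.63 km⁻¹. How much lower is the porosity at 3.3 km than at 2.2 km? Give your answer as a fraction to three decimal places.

0.080

φ(2.2) = 0.64·e^(−0.63×2.2) = 0.1600
φ(3.3) = 0.64·e^(−0.63×3.3) = 0.0800
Δφ = 0.1600 − 0.0800 = 0.0800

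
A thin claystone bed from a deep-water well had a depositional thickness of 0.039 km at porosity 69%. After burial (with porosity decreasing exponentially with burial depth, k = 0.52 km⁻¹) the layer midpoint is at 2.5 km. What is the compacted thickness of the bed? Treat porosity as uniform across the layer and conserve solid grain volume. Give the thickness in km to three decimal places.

0.015 km

Porosity at 2.5 km: n = 0.69·exp(−0.52×2.5) = 0.1880
Solid-volume conservation: h(1−n) = h₀(1−n₀) ⇒ h = h₀·(1−n₀)/(1−n)
h = 0.039 × (1 − 0.69)/(1 − 0.1880) = 0.039 × 0.3818 = 0.0149 km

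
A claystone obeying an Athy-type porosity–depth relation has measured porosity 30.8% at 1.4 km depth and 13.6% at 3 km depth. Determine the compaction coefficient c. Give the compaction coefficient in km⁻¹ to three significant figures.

0.511 km⁻¹

Athy: phi(Z) = phi₀ e^(−cZ) ⇒ phi₁/phi₂ = e^{c(Z₂−Z₁)} ⇒ c = ln(phi₁/phi₂)/(Z₂−Z₁)
c = ln(0.308/0.136) / (3 − 1.4) = ln(2.265) / 1.6 = 0.8174 / 1.6 = 0.5109 km⁻¹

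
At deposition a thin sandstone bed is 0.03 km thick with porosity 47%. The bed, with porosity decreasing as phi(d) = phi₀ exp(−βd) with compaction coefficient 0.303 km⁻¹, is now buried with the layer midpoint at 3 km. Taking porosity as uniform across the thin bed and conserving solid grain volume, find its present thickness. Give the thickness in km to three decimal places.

Porosity at 3 km: phi = 0.47·exp(−0.303×3) = 0.1894
Solid-volume conservation: h(1−phi) = h₀(1−phi₀) ⇒ h = h₀·(1−phi₀)/(1−phi)
h = 0.03 × (1 − 0.47)/(1 − 0.1894) = 0.03 × 0.6538 = 0.0196 km

0.020 km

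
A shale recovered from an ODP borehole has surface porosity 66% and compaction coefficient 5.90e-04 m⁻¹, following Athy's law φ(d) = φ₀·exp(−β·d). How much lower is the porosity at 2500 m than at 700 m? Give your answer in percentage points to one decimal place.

Working in km (1 km = 1000 m; β in km⁻¹ = β in m⁻¹ × 1000):
φ(0.7) = 0.66·e^(−0.59×0.7) = 0.4367
φ(2.5) = 0.66·e^(−0.59×2.5) = 0.1510
Δφ = 0.4367 − 0.1510 = 0.2857

28.6 percentage points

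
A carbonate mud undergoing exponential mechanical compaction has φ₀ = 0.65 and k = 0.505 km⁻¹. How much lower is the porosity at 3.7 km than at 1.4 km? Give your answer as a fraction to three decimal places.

φ(1.4) = 0.65·e^(−0.505×1.4) = 0.3205
φ(3.7) = 0.65·e^(−0.505×3.7) = 0.1003
Δφ = 0.3205 − 0.1003 = 0.2202

0.220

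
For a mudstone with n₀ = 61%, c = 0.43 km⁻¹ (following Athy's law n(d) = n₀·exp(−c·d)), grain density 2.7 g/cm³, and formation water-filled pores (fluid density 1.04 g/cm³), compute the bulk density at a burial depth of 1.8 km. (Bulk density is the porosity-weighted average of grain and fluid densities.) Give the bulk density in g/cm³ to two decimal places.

2.23 g/cm³

Porosity at depth: n = 0.61·exp(−0.43×1.8) = 0.61×0.4612 = 0.2813
Bulk density: ρ_b = (1−n)ρ_g + n·ρ_f = 0.7187×2.7 + 0.2813×1.04
       = 1.940 + 0.293 = 2.233 g/cm³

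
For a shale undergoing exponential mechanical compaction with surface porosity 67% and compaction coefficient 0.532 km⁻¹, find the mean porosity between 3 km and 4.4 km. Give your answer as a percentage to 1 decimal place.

⟨φ⟩ = (1/(d₂−d₁)) ∫ φ₀ e^(−βd) dd = φ₀·(e^(−β·d₁) − e^(−β·d₂)) / (β·(d₂−d₁))
e^(−0.532×3) = 0.2027; e^(−0.532×4.4) = 0.0963
⟨φ⟩ = 0.67 × (0.2027 − 0.0963) / (0.532 × 1.4) = 0.67 × 0.1429 = 0.0958

9.6%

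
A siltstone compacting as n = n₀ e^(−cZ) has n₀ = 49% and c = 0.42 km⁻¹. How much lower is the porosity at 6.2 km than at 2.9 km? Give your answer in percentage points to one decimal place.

10.9 percentage points

n(2.9) = 0.49·e^(−0.42×2.9) = 0.1450
n(6.2) = 0.49·e^(−0.42×6.2) = 0.0362
Δn = 0.1450 − 0.0362 = 0.1087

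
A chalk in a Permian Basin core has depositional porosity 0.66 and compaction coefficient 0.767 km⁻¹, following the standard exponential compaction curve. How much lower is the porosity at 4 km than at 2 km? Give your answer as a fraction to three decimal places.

phi(2) = 0.66·e^(−0.767×2) = 0.1423
phi(4) = 0.66·e^(−0.767×4) = 0.0307
Δphi = 0.1423 − 0.0307 = 0.1116

0.112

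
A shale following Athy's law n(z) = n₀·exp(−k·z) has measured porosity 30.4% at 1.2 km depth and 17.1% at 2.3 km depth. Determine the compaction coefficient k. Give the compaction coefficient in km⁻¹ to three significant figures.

Athy: n(z) = n₀ e^(−kz) ⇒ n₁/n₂ = e^{k(z₂−z₁)} ⇒ k = ln(n₁/n₂)/(z₂−z₁)
k = ln(0.304/0.171) / (2.3 − 1.2) = ln(1.778) / 1.1 = 0.5754 / 1.1 = 0.5231 km⁻¹

0.523 km⁻¹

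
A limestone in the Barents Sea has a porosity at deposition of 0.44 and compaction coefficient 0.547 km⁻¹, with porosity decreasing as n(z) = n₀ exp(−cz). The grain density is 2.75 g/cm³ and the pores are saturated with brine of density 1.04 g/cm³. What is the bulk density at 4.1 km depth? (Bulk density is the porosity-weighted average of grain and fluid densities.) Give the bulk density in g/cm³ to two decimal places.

Porosity at depth: n = 0.44·exp(−0.547×4.1) = 0.44×0.1062 = 0.0467
Bulk density: ρ_b = (1−n)ρ_g + n·ρ_f = 0.9533×2.75 + 0.0467×1.04
       = 2.622 + 0.049 = 2.670 g/cm³

2.67 g/cm³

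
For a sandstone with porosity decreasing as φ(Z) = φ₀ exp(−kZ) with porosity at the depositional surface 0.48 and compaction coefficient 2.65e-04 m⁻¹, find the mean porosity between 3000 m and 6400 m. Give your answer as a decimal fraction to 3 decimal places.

0.143

Working in km (1 km = 1000 m; k in km⁻¹ = k in m⁻¹ × 1000):
⟨φ⟩ = (1/(Z₂−Z₁)) ∫ φ₀ e^(−kZ) dZ = φ₀·(e^(−k·Z₁) − e^(−k·Z₂)) / (k·(Z₂−Z₁))
e^(−0.265×3) = 0.4516; e^(−0.265×6.4) = 0.1834
⟨φ⟩ = 0.48 × (0.4516 − 0.1834) / (0.265 × 3.4) = 0.48 × 0.2976 = 0.1429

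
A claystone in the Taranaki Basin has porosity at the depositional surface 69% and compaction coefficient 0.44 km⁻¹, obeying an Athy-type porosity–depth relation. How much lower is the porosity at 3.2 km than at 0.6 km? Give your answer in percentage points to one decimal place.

n(0.6) = 0.69·e^(−0.44×0.6) = 0.5299
n(3.2) = 0.69·e^(−0.44×3.2) = 0.1688
Δn = 0.5299 − 0.1688 = 0.3611

36.1 percentage points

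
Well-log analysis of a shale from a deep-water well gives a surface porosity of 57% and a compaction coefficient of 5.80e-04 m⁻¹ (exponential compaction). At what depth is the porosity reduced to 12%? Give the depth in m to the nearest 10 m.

2690 m

Working in km (1 km = 1000 m; β in km⁻¹ = β in m⁻¹ × 1000):
Invert Athy's law: d = ln(phi₀/phi) / β
d = ln(0.57/0.12) / 0.58 = ln(4.75) / 0.58 = 1.5581 / 0.58 = 2.686 km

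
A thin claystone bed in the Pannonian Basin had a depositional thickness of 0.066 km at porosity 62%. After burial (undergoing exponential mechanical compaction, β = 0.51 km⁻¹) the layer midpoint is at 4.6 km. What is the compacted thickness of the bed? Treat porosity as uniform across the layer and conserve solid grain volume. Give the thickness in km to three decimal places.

Porosity at 4.6 km: phi = 0.62·exp(−0.51×4.6) = 0.0594
Solid-volume conservation: h(1−phi) = h₀(1−phi₀) ⇒ h = h₀·(1−phi₀)/(1−phi)
h = 0.066 × (1 − 0.62)/(1 − 0.0594) = 0.066 × 0.4040 = 0.0267 km

0.027 km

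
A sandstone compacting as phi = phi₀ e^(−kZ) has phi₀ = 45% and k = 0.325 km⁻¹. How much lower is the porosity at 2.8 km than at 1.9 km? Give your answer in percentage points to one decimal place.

6.2 percentage points

phi(1.9) = 0.45·e^(−0.325×1.9) = 0.2427
phi(2.8) = 0.45·e^(−0.325×2.8) = 0.1811
Δphi = 0.2427 − 0.1811 = 0.0615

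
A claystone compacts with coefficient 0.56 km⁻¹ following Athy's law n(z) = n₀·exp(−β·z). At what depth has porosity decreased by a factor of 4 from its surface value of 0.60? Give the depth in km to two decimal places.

n/n₀ = 1/4 ⇒ exp(−β·z) = 1/4 ⇒ z = ln(4) / β
z = 1.3863 / 0.56 = 2.476 km

2.48 km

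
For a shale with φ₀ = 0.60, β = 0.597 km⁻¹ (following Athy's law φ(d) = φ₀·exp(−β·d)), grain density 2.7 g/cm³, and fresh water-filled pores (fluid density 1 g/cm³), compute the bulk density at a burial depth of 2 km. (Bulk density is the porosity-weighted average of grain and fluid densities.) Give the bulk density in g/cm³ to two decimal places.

Porosity at depth: φ = 0.6·exp(−0.597×2) = 0.6×0.3030 = 0.1818
Bulk density: ρ_b = (1−φ)ρ_g + φ·ρ_f = 0.8182×2.7 + 0.1818×1
       = 2.209 + 0.182 = 2.391 g/cm³

2.39 g/cm³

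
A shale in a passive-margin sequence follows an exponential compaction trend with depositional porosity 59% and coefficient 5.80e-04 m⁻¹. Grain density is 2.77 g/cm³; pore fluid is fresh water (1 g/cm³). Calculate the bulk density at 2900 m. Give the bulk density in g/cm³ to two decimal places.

2.58 g/cm³

Working in km (1 km = 1000 m; c in km⁻¹ = c in m⁻¹ × 1000):
Porosity at depth: phi = 0.59·exp(−0.58×2.9) = 0.59×0.1860 = 0.1097
Bulk density: ρ_b = (1−phi)ρ_g + phi·ρ_f = 0.8903×2.77 + 0.1097×1
       = 2.466 + 0.110 = 2.576 g/cm³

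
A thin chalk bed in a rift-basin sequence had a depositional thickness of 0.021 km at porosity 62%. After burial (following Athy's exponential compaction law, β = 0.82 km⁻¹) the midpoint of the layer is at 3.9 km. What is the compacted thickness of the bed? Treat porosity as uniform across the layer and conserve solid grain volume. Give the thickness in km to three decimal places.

0.008 km

Porosity at 3.9 km: n = 0.62·exp(−0.82×3.9) = 0.0253
Solid-volume conservation: h(1−n) = h₀(1−n₀) ⇒ h = h₀·(1−n₀)/(1−n)
h = 0.021 × (1 − 0.62)/(1 − 0.0253) = 0.021 × 0.3899 = 0.0082 km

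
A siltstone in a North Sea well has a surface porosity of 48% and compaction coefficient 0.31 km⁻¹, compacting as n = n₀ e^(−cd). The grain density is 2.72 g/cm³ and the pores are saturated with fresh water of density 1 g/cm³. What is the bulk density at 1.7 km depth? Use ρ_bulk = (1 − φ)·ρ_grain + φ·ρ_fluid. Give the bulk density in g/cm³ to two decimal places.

Porosity at depth: n = 0.48·exp(−0.31×1.7) = 0.48×0.5904 = 0.2834
Bulk density: ρ_b = (1−n)ρ_g + n·ρ_f = 0.7166×2.72 + 0.2834×1
       = 1.949 + 0.283 = 2.233 g/cm³

2.23 g/cm³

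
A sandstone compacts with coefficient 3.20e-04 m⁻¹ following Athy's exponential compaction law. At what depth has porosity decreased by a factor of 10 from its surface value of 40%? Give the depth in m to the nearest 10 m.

Working in km (1 km = 1000 m; c in km⁻¹ = c in m⁻¹ × 1000):
n/n₀ = 1/10 ⇒ exp(−c·Z) = 1/10 ⇒ Z = ln(10) / c
Z = 2.3026 / 0.32 = 7.196 km

7200 m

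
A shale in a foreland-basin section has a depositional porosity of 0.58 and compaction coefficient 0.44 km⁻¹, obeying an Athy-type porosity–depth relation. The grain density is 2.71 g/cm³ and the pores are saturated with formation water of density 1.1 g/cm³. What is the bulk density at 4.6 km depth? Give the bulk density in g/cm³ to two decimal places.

2.59 g/cm³

Porosity at depth: n = 0.58·exp(−0.44×4.6) = 0.58×0.1321 = 0.0766
Bulk density: ρ_b = (1−n)ρ_g + n·ρ_f = 0.9234×2.71 + 0.0766×1.1
       = 2.502 + 0.084 = 2.587 g/cm³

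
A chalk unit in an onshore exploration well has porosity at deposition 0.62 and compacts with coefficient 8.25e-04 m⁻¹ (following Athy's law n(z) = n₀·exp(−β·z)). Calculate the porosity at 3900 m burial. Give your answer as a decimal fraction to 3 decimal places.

Working in km (1 km = 1000 m; β in km⁻¹ = β in m⁻¹ × 1000):
n = n₀·exp(−β·z) = 0.62 × exp(−0.825 × 3.9) = 0.62 × exp(−3.217)
  = 0.62 × 0.0401 = 0.0248

0.025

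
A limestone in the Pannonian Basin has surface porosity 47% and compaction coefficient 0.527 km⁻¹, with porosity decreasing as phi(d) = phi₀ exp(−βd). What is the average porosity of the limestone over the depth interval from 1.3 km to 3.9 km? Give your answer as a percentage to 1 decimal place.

⟨phi⟩ = (1/(d₂−d₁)) ∫ phi₀ e^(−βd) dd = phi₀·(e^(−β·d₁) − e^(−β·d₂)) / (β·(d₂−d₁))
e^(−0.527×1.3) = 0.5040; e^(−0.527×3.9) = 0.1281
⟨phi⟩ = 0.47 × (0.5040 − 0.1281) / (0.527 × 2.6) = 0.47 × 0.2744 = 0.1290

12.9%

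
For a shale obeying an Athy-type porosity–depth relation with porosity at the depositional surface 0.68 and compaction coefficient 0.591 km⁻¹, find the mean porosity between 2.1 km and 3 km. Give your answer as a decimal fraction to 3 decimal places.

⟨phi⟩ = (1/(Z₂−Z₁)) ∫ phi₀ e^(−kZ) dZ = phi₀·(e^(−k·Z₁) − e^(−k·Z₂)) / (k·(Z₂−Z₁))
e^(−0.591×2.1) = 0.2891; e^(−0.591×3) = 0.1698
⟨phi⟩ = 0.68 × (0.2891 − 0.1698) / (0.591 × 0.9) = 0.68 × 0.2242 = 0.1524

0.152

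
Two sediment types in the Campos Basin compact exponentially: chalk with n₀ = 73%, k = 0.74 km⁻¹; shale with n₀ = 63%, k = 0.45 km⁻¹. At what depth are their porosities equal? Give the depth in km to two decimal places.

Set n₀ₐ e^(−kₐz) = n₀ᵦ e^(−kᵦz) ⇒ ln(n₀ₐ/n₀ᵦ) = (kₐ − kᵦ)·z
z = ln(0.73/0.63) / (0.74 − 0.45) = 0.1473 / 0.29 = 0.508 km

0.51 km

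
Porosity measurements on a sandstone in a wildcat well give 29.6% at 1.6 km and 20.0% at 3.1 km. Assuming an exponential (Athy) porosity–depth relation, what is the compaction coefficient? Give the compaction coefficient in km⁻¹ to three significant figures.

Athy: phi(Z) = phi₀ e^(−βZ) ⇒ phi₁/phi₂ = e^{β(Z₂−Z₁)} ⇒ β = ln(phi₁/phi₂)/(Z₂−Z₁)
β = ln(0.296/0.2) / (3.1 − 1.6) = ln(1.48) / 1.5 = 0.3920 / 1.5 = 0.2614 km⁻¹

0.261 km⁻¹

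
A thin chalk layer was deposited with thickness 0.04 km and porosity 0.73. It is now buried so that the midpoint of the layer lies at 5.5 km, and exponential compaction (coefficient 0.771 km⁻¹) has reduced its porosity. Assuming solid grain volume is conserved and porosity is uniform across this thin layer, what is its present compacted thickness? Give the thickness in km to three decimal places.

0.011 km

Porosity at 5.5 km: φ = 0.73·exp(−0.771×5.5) = 0.0105
Solid-volume conservation: h(1−φ) = h₀(1−φ₀) ⇒ h = h₀·(1−φ₀)/(1−φ)
h = 0.04 × (1 − 0.73)/(1 − 0.0105) = 0.04 × 0.2729 = 0.0109 km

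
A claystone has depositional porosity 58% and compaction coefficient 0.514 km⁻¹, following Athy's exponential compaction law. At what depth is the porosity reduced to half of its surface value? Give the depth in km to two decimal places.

1.35 km

n/n₀ = 1/2 ⇒ exp(−β·d) = 1/2 ⇒ d = ln(2) / β
d = 0.6931 / 0.514 = 1.349 km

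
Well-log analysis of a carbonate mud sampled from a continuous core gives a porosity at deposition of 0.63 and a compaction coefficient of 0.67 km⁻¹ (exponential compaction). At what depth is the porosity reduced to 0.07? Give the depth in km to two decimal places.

Invert Athy's law: d = ln(phi₀/phi) / k
d = ln(0.63/0.07) / 0.67 = ln(9) / 0.67 = 2.1972 / 0.67 = 3.279 km

3.28 km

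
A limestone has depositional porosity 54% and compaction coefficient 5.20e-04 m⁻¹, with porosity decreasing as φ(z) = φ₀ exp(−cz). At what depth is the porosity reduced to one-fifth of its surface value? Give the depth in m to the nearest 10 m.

3100 m

Working in km (1 km = 1000 m; c in km⁻¹ = c in m⁻¹ × 1000):
φ/φ₀ = 1/5 ⇒ exp(−c·z) = 1/5 ⇒ z = ln(5) / c
z = 1.6094 / 0.52 = 3.095 km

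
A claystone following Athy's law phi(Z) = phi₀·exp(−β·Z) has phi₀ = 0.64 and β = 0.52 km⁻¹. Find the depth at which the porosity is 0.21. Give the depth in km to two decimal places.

2.14 km

Invert Athy's law: Z = ln(phi₀/phi) / β
Z = ln(0.64/0.21) / 0.52 = ln(3.048) / 0.52 = 1.1144 / 0.52 = 2.143 km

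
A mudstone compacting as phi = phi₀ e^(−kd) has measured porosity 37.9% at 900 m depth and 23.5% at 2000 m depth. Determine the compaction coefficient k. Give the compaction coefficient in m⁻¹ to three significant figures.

Working in km (1 km = 1000 m; k in km⁻¹ = k in m⁻¹ × 1000):
Athy: phi(d) = phi₀ e^(−kd) ⇒ phi₁/phi₂ = e^{k(d₂−d₁)} ⇒ k = ln(phi₁/phi₂)/(d₂−d₁)
k = ln(0.379/0.235) / (2 − 0.9) = ln(1.613) / 1.1 = 0.4780 / 1.1 = 0.4345 km⁻¹

0.000435 m⁻¹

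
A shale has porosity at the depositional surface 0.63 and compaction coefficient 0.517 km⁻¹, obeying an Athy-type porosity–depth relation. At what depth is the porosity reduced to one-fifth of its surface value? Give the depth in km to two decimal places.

3.11 km

φ/φ₀ = 1/5 ⇒ exp(−β·Z) = 1/5 ⇒ Z = ln(5) / β
Z = 1.6094 / 0.517 = 3.113 km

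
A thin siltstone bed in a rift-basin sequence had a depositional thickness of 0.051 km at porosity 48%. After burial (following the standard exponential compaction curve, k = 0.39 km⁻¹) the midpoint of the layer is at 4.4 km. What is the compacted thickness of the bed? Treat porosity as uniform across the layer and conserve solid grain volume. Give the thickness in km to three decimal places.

Porosity at 4.4 km: φ = 0.48·exp(−0.39×4.4) = 0.0863
Solid-volume conservation: h(1−φ) = h₀(1−φ₀) ⇒ h = h₀·(1−φ₀)/(1−φ)
h = 0.051 × (1 − 0.48)/(1 − 0.0863) = 0.051 × 0.5691 = 0.0290 km

0.029 km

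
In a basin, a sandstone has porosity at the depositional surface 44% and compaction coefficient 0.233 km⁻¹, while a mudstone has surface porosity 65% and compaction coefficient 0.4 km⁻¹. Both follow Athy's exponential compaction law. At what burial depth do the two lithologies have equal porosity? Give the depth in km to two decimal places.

2.34 km

Set n₀ₐ e^(−kₐd) = n₀ᵦ e^(−kᵦd) ⇒ ln(n₀ₐ/n₀ᵦ) = (kₐ − kᵦ)·d
d = ln(0.44/0.65) / (0.233 − 0.4) = -0.3902 / -0.167 = 2.337 km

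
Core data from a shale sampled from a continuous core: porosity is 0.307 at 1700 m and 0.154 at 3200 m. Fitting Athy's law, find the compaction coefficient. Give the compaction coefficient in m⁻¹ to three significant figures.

Working in km (1 km = 1000 m; c in km⁻¹ = c in m⁻¹ × 1000):
Athy: n(Z) = n₀ e^(−cZ) ⇒ n₁/n₂ = e^{c(Z₂−Z₁)} ⇒ c = ln(n₁/n₂)/(Z₂−Z₁)
c = ln(0.307/0.154) / (3.2 − 1.7) = ln(1.994) / 1.5 = 0.6899 / 1.5 = 0.4599 km⁻¹

0.000460 m⁻¹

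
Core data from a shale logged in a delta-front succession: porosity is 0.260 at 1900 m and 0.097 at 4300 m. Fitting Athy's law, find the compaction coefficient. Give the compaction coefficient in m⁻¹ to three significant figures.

Working in km (1 km = 1000 m; k in km⁻¹ = k in m⁻¹ × 1000):
Athy: φ(Z) = φ₀ e^(−kZ) ⇒ φ₁/φ₂ = e^{k(Z₂−Z₁)} ⇒ k = ln(φ₁/φ₂)/(Z₂−Z₁)
k = ln(0.26/0.097) / (4.3 − 1.9) = ln(2.68) / 2.4 = 0.9860 / 2.4 = 0.4108 km⁻¹

0.000411 m⁻¹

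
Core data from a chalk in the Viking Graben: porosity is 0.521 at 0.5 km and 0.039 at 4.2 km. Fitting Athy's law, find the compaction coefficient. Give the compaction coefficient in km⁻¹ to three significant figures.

Athy: n(Z) = n₀ e^(−βZ) ⇒ n₁/n₂ = e^{β(Z₂−Z₁)} ⇒ β = ln(n₁/n₂)/(Z₂−Z₁)
β = ln(0.521/0.039) / (4.2 − 0.5) = ln(13.36) / 3.7 = 2.5922 / 3.7 = 0.7006 km⁻¹

0.701 km⁻¹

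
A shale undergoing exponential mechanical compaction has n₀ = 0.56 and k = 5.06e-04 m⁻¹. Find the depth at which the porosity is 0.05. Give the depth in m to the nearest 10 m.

Working in km (1 km = 1000 m; k in km⁻¹ = k in m⁻¹ × 1000):
Invert Athy's law: z = ln(n₀/n) / k
z = ln(0.56/0.05) / 0.506 = ln(11.2) / 0.506 = 2.4159 / 0.506 = 4.775 km

4770 m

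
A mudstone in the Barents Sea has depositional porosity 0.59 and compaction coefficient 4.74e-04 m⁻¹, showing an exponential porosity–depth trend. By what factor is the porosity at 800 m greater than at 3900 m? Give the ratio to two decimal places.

Working in km (1 km = 1000 m; k in km⁻¹ = k in m⁻¹ × 1000):
n(z₁)/n(z₂) = e^(−k·z₁)/e^(−k·z₂) = e^{k(z₂−z₁)}
= exp(0.474 × 3.1) = exp(1.469) = 4.3466

4.35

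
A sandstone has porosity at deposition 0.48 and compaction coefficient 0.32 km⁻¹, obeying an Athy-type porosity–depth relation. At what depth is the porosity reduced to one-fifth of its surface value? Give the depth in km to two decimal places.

n/n₀ = 1/5 ⇒ exp(−k·Z) = 1/5 ⇒ Z = ln(5) / k
Z = 1.6094 / 0.32 = 5.029 km

5.03 km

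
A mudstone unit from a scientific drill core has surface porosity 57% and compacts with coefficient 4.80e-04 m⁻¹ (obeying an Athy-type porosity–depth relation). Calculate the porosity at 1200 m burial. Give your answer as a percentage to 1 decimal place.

Working in km (1 km = 1000 m; k in km⁻¹ = k in m⁻¹ × 1000):
phi = phi₀·exp(−k·d) = 0.57 × exp(−0.48 × 1.2) = 0.57 × exp(−0.576)
  = 0.57 × 0.5621 = 0.3204

32.0%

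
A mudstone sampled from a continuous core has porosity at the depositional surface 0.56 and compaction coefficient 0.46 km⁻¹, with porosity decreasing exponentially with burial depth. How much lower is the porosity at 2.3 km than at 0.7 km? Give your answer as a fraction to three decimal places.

phi(0.7) = 0.56·e^(−0.46×0.7) = 0.4058
phi(2.3) = 0.56·e^(−0.46×2.3) = 0.1944
Δphi = 0.4058 − 0.1944 = 0.2114

0.211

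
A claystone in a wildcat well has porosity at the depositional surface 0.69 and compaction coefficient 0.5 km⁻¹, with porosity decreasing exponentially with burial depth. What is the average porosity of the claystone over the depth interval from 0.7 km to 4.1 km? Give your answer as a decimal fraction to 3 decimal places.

0.234

⟨φ⟩ = (1/(z₂−z₁)) ∫ φ₀ e^(−kz) dz = φ₀·(e^(−k·z₁) − e^(−k·z₂)) / (k·(z₂−z₁))
e^(−0.5×0.7) = 0.7047; e^(−0.5×4.1) = 0.1287
⟨φ⟩ = 0.69 × (0.7047 − 0.1287) / (0.5 × 3.4) = 0.69 × 0.3388 = 0.2338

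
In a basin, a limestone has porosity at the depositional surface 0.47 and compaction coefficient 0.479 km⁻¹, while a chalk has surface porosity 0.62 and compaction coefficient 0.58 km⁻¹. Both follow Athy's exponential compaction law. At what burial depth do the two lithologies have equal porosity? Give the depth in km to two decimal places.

Set φ₀ₐ e^(−kₐd) = φ₀ᵦ e^(−kᵦd) ⇒ ln(φ₀ₐ/φ₀ᵦ) = (kₐ − kᵦ)·d
d = ln(0.47/0.62) / (0.479 − 0.58) = -0.2770 / -0.101 = 2.742 km

2.74 km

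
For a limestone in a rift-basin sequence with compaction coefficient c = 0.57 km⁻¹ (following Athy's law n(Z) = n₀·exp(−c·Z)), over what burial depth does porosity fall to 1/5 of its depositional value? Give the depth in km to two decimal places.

2.82 km

n/n₀ = 1/5 ⇒ exp(−c·Z) = 1/5 ⇒ Z = ln(5) / c
Z = 1.6094 / 0.57 = 2.824 km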